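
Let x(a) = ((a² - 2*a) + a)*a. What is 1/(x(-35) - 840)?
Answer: -1/44940 ≈ -2.2252e-5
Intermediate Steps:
x(a) = a*(a² - a) (x(a) = (a² - a)*a = a*(a² - a))
1/(x(-35) - 840) = 1/((-35)²*(-1 - 35) - 840) = 1/(1225*(-36) - 840) = 1/(-44100 - 840) = 1/(-44940) = -1/44940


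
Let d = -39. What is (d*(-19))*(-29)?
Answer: -21489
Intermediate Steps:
(d*(-19))*(-29) = -39*(-19)*(-29) = 741*(-29) = -21489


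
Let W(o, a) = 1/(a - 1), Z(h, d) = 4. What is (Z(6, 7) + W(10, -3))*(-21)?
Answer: -315/4 ≈ -78.750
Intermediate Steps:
W(o, a) = 1/(-1 + a)
(Z(6, 7) + W(10, -3))*(-21) = (4 + 1/(-1 - 3))*(-21) = (4 + 1/(-4))*(-21) = (4 - 1/4)*(-21) = (15/4)*(-21) = -315/4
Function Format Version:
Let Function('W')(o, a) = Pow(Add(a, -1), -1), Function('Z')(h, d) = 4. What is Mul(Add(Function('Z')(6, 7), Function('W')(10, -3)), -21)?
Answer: Rational(-315, 4) ≈ -78.750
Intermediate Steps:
Function('W')(o, a) = Pow(Add(-1, a), -1)
Mul(Add(Function('Z')(6, 7), Function('W')(10, -3)), -21) = Mul(Add(4, Pow(Add(-1, -3), -1)), -21) = Mul(Add(4, Pow(-4, -1)), -21) = Mul(Add(4, Rational(-1, 4)), -21) = Mul(Rational(15, 4), -21) = Rational(-315, 4)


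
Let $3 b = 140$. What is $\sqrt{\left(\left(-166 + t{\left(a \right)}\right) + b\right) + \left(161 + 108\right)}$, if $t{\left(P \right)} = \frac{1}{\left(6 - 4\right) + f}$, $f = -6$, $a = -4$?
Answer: $\frac{\sqrt{5379}}{6} \approx 12.224$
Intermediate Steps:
$t{\left(P \right)} = - \frac{1}{4}$ ($t{\left(P \right)} = \frac{1}{\left(6 - 4\right) - 6} = \frac{1}{2 - 6} = \frac{1}{-4} = - \frac{1}{4}$)
$b = \frac{140}{3}$ ($b = \frac{1}{3} \cdot 140 = \frac{140}{3} \approx 46.667$)
$\sqrt{\left(\left(-166 + t{\left(a \right)}\right) + b\right) + \left(161 + 108\right)} = \sqrt{\left(\left(-166 - \frac{1}{4}\right) + \frac{140}{3}\right) + \left(161 + 108\right)} = \sqrt{\left(- \frac{665}{4} + \frac{140}{3}\right) + 269} = \sqrt{- \frac{1435}{12} + 269} = \sqrt{\frac{1793}{12}} = \frac{\sqrt{5379}}{6}$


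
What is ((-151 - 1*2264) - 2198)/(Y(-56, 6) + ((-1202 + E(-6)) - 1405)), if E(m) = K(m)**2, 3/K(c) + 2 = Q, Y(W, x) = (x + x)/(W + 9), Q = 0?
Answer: 123892/69963 ≈ 1.7708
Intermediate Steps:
Y(W, x) = 2*x/(9 + W) (Y(W, x) = (2*x)/(9 + W) = 2*x/(9 + W))
K(c) = -3/2 (K(c) = 3/(-2 + 0) = 3/(-2) = 3*(-1/2) = -3/2)
E(m) = 9/4 (E(m) = (-3/2)**2 = 9/4)
((-151 - 1*2264) - 2198)/(Y(-56, 6) + ((-1202 + E(-6)) - 1405)) = ((-151 - 1*2264) - 2198)/(2*6/(9 - 56) + ((-1202 + 9/4) - 1405)) = ((-151 - 2264) - 2198)/(2*6/(-47) + (-4799/4 - 1405)) = (-2415 - 2198)/(2*6*(-1/47) - 10419/4) = -4613/(-12/47 - 10419/4) = -4613/(-489741/188) = -4613*(-188/489741) = 123892/69963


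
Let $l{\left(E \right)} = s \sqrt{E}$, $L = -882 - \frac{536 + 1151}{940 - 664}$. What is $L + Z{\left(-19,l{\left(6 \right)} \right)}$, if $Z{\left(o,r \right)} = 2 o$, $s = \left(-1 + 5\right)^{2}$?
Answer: $- \frac{255607}{276} \approx -926.11$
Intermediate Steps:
$L = - \frac{245119}{276}$ ($L = -882 - \frac{1687}{276} = - \frac{245119}{276} \approx -888.11$)
$s = 16$ ($s = 4^{2} = 16$)
$l{\left(E \right)} = 16 \sqrt{E}$
$L + Z{\left(-19,l{\left(6 \right)} \right)} = - \frac{245119}{276} + 2 \left(-19\right) = - \frac{245119}{276} - 38 = - \frac{255607}{276}$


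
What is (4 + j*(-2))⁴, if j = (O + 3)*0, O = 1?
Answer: 256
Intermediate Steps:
j = 0 (j = (1 + 3)*0 = 4*0 = 0)
(4 + j*(-2))⁴ = (4 + 0*(-2))⁴ = (4 + 0)⁴ = 4⁴ = 256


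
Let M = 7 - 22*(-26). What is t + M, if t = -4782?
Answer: -4203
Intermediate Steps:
M = 579 (M = 7 + 572 = 579)
t + M = -4782 + 579 = -4203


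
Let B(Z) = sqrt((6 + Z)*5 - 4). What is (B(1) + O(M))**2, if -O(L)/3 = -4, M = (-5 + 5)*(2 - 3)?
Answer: (12 + sqrt(31))**2 ≈ 308.63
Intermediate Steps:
M = 0 (M = 0*(-1) = 0)
O(L) = 12 (O(L) = -3*(-4) = 12)
B(Z) = sqrt(26 + 5*Z) (B(Z) = sqrt((30 + 5*Z) - 4) = sqrt(26 + 5*Z))
(B(1) + O(M))**2 = (sqrt(26 + 5*1) + 12)**2 = (sqrt(26 + 5) + 12)**2 = (sqrt(31) + 12)**2 = (12 + sqrt(31))**2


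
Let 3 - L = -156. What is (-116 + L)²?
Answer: 1849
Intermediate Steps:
L = 159 (L = 3 - 1*(-156) = 3 + 156 = 159)
(-116 + L)² = (-116 + 159)² = 43² = 1849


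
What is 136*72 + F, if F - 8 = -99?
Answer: 9701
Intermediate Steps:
F = -91 (F = 8 - 99 = -91)
136*72 + F = 136*72 - 91 = 9792 - 91 = 9701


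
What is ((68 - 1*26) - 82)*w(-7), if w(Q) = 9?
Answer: -360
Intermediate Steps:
((68 - 1*26) - 82)*w(-7) = ((68 - 1*26) - 82)*9 = ((68 - 26) - 82)*9 = (42 - 82)*9 = -40*9 = -360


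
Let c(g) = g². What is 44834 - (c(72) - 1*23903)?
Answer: 63553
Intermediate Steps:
44834 - (c(72) - 1*23903) = 44834 - (72² - 1*23903) = 44834 - (5184 - 23903) = 44834 - 1*(-18719) = 44834 + 18719 = 63553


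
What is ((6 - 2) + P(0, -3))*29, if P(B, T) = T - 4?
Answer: -87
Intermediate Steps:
P(B, T) = -4 + T
((6 - 2) + P(0, -3))*29 = ((6 - 2) + (-4 - 3))*29 = (4 - 7)*29 = -3*29 = -87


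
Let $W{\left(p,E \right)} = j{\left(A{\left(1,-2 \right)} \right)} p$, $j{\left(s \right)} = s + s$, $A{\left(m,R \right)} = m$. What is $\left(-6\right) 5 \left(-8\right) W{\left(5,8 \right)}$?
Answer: $2400$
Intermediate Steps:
$j{\left(s \right)} = 2 s$
$W{\left(p,E \right)} = 2 p$ ($W{\left(p,E \right)} = 2 \cdot 1 p = 2 p$)
$\left(-6\right) 5 \left(-8\right) W{\left(5,8 \right)} = \left(-6\right) 5 \left(-8\right) 2 \cdot 5 = \left(-30\right) \left(-8\right) 10 = 240 \cdot 10 = 2400$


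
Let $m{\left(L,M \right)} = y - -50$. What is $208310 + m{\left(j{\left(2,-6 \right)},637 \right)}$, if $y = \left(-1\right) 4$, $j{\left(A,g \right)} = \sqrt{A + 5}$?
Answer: $208356$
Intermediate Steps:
$j{\left(A,g \right)} = \sqrt{5 + A}$
$y = -4$
$m{\left(L,M \right)} = 46$ ($m{\left(L,M \right)} = -4 - -50 = -4 + 50 = 46$)
$208310 + m{\left(j{\left(2,-6 \right)},637 \right)} = 208310 + 46 = 208356$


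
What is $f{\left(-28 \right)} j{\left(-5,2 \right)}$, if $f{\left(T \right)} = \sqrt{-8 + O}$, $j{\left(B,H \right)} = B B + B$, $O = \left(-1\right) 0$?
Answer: $40 i \sqrt{2} \approx 56.569 i$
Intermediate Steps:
$O = 0$
$j{\left(B,H \right)} = B + B^{2}$ ($j{\left(B,H \right)} = B^{2} + B = B + B^{2}$)
$f{\left(T \right)} = 2 i \sqrt{2}$ ($f{\left(T \right)} = \sqrt{-8 + 0} = \sqrt{-8} = 2 i \sqrt{2}$)
$f{\left(-28 \right)} j{\left(-5,2 \right)} = 2 i \sqrt{2} \left(- 5 \left(1 - 5\right)\right) = 2 i \sqrt{2} \left(\left(-5\right) \left(-4\right)\right) = 2 i \sqrt{2} \cdot 20 = 40 i \sqrt{2}$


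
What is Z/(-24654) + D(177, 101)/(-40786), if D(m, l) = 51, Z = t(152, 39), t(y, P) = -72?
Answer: 279873/167589674 ≈ 0.0016700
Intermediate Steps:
Z = -72
Z/(-24654) + D(177, 101)/(-40786) = -72/(-24654) + 51/(-40786) = -72*(-1/24654) + 51*(-1/40786) = 12/4109 - 51/40786 = 279873/167589674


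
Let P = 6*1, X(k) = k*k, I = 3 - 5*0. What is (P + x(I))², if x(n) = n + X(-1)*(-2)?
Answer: 49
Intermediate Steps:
I = 3 (I = 3 + 0 = 3)
X(k) = k²
P = 6
x(n) = -2 + n (x(n) = n + (-1)²*(-2) = n + 1*(-2) = n - 2 = -2 + n)
(P + x(I))² = (6 + (-2 + 3))² = (6 + 1)² = 7² = 49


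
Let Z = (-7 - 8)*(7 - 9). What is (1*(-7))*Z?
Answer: -210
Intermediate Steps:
Z = 30 (Z = -15*(-2) = 30)
(1*(-7))*Z = (1*(-7))*30 = -7*30 = -210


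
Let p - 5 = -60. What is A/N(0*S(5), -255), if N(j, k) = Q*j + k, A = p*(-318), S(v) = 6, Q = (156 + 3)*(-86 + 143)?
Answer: -1166/17 ≈ -68.588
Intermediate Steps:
p = -55 (p = 5 - 60 = -55)
Q = 9063 (Q = 159*57 = 9063)
A = 17490 (A = -55*(-318) = 17490)
N(j, k) = k + 9063*j (N(j, k) = 9063*j + k = k + 9063*j)
A/N(0*S(5), -255) = 17490/(-255 + 9063*(0*6)) = 17490/(-255 + 9063*0) = 17490/(-255 + 0) = 17490/(-255) = 17490*(-1/255) = -1166/17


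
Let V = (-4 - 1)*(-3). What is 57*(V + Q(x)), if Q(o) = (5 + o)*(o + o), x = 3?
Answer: 3591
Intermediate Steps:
Q(o) = 2*o*(5 + o) (Q(o) = (5 + o)*(2*o) = 2*o*(5 + o))
V = 15 (V = -5*(-3) = 15)
57*(V + Q(x)) = 57*(15 + 2*3*(5 + 3)) = 57*(15 + 2*3*8) = 57*(15 + 48) = 57*63 = 3591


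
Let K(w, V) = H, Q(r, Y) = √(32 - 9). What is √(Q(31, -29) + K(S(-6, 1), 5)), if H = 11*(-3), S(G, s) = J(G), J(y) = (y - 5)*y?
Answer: √(-33 + √23) ≈ 5.3108*I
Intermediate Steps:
J(y) = y*(-5 + y) (J(y) = (-5 + y)*y = y*(-5 + y))
Q(r, Y) = √23
S(G, s) = G*(-5 + G)
H = -33
K(w, V) = -33
√(Q(31, -29) + K(S(-6, 1), 5)) = √(√23 - 33) = √(-33 + √23)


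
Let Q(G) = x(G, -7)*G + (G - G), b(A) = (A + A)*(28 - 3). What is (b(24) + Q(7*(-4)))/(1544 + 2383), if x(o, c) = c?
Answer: 1396/3927 ≈ 0.35549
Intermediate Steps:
b(A) = 50*A (b(A) = (2*A)*25 = 50*A)
Q(G) = -7*G (Q(G) = -7*G + (G - G) = -7*G + 0 = -7*G)
(b(24) + Q(7*(-4)))/(1544 + 2383) = (50*24 - 49*(-4))/(1544 + 2383) = (1200 - 7*(-28))/3927 = (1200 + 196)*(1/3927) = 1396*(1/3927) = 1396/3927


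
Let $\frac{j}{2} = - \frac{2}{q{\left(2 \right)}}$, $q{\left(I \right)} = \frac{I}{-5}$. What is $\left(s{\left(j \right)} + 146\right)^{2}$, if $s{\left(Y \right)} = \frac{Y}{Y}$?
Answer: $21609$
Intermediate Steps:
$q{\left(I \right)} = - \frac{I}{5}$ ($q{\left(I \right)} = I \left(- \frac{1}{5}\right) = - \frac{I}{5}$)
$j = 10$ ($j = 2 \left(- \frac{2}{\left(- \frac{1}{5}\right) 2}\right) = 2 \left(- \frac{2}{- \frac{2}{5}}\right) = 2 \left(\left(-2\right) \left(- \frac{5}{2}\right)\right) = 2 \cdot 5 = 10$)
$s{\left(Y \right)} = 1$
$\left(s{\left(j \right)} + 146\right)^{2} = \left(1 + 146\right)^{2} = 147^{2} = 21609$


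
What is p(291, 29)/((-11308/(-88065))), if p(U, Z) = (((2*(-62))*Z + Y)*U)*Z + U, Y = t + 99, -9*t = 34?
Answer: -1300842137445/5654 ≈ -2.3007e+8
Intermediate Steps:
t = -34/9 (t = -⅑*34 = -34/9 ≈ -3.7778)
Y = 857/9 (Y = -34/9 + 99 = 857/9 ≈ 95.222)
p(U, Z) = U + U*Z*(857/9 - 124*Z) (p(U, Z) = (((2*(-62))*Z + 857/9)*U)*Z + U = ((-124*Z + 857/9)*U)*Z + U = ((857/9 - 124*Z)*U)*Z + U = (U*(857/9 - 124*Z))*Z + U = U*Z*(857/9 - 124*Z) + U = U + U*Z*(857/9 - 124*Z))
p(291, 29)/((-11308/(-88065))) = ((⅑)*291*(9 - 1116*29² + 857*29))/((-11308/(-88065))) = ((⅑)*291*(9 - 1116*841 + 24853))/((-11308*(-1/88065))) = ((⅑)*291*(9 - 938556 + 24853))/(11308/88065) = ((⅑)*291*(-913694))*(88065/11308) = -88628318/3*88065/11308 = -1300842137445/5654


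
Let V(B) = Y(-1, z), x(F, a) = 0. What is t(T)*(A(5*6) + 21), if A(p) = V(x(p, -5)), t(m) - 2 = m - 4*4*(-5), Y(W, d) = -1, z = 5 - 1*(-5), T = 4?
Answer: 1720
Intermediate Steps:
z = 10 (z = 5 + 5 = 10)
V(B) = -1
t(m) = 82 + m (t(m) = 2 + (m - 4*4*(-5)) = 2 + (m - 16*(-5)) = 2 + (m - 1*(-80)) = 2 + (m + 80) = 2 + (80 + m) = 82 + m)
A(p) = -1
t(T)*(A(5*6) + 21) = (82 + 4)*(-1 + 21) = 86*20 = 1720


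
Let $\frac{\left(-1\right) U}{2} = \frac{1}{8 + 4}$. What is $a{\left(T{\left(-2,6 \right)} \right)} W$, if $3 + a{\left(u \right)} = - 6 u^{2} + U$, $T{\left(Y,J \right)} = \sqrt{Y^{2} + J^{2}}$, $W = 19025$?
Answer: $- \frac{27757475}{6} \approx -4.6262 \cdot 10^{6}$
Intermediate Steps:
$U = - \frac{1}{6}$ ($U = - \frac{2}{8 + 4} = - \frac{2}{12} = \left(-2\right) \frac{1}{12} = - \frac{1}{6} \approx -0.16667$)
$T{\left(Y,J \right)} = \sqrt{J^{2} + Y^{2}}$
$a{\left(u \right)} = - \frac{19}{6} - 6 u^{2}$ ($a{\left(u \right)} = -3 - \left(\frac{1}{6} + 6 u^{2}\right) = - \frac{19}{6} - 6 u^{2}$)
$a{\left(T{\left(-2,6 \right)} \right)} W = \left(- \frac{19}{6} - 6 \left(\sqrt{6^{2} + \left(-2\right)^{2}}\right)^{2}\right) 19025 = \left(- \frac{19}{6} - 6 \left(\sqrt{36 + 4}\right)^{2}\right) 19025 = \left(- \frac{19}{6} - 6 \left(\sqrt{40}\right)^{2}\right) 19025 = \left(- \frac{19}{6} - 6 \left(2 \sqrt{10}\right)^{2}\right) 19025 = \left(- \frac{19}{6} - 240\right) 19025 = \left(- \frac{1459}{6}\right) 19025 = - \frac{27757475}{6}$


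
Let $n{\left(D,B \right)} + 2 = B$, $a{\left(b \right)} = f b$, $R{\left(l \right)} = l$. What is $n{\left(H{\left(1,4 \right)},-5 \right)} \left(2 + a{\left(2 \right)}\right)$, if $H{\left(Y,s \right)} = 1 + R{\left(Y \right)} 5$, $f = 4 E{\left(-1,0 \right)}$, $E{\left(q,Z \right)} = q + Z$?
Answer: $42$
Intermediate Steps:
$E{\left(q,Z \right)} = Z + q$
$f = -4$ ($f = 4 \left(0 - 1\right) = 4 \left(-1\right) = -4$)
$H{\left(Y,s \right)} = 1 + 5 Y$ ($H{\left(Y,s \right)} = 1 + Y 5 = 1 + 5 Y$)
$a{\left(b \right)} = - 4 b$
$n{\left(D,B \right)} = -2 + B$
$n{\left(H{\left(1,4 \right)},-5 \right)} \left(2 + a{\left(2 \right)}\right) = \left(-2 - 5\right) \left(2 - 8\right) = - 7 \left(2 - 8\right) = \left(-7\right) \left(-6\right) = 42$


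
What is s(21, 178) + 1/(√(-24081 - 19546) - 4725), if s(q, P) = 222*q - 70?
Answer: 102719600459/22369252 - I*√43627/22369252 ≈ 4592.0 - 9.3374e-6*I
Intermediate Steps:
s(q, P) = -70 + 222*q
s(21, 178) + 1/(√(-24081 - 19546) - 4725) = (-70 + 222*21) + 1/(√(-24081 - 19546) - 4725) = (-70 + 4662) + 1/(√(-43627) - 4725) = 4592 + 1/(I*√43627 - 4725) = 4592 + 1/(-4725 + I*√43627)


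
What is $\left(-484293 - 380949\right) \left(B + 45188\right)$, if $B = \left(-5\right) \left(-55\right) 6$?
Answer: $-40526204796$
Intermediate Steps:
$B = 1650$ ($B = 275 \cdot 6 = 1650$)
$\left(-484293 - 380949\right) \left(B + 45188\right) = \left(-484293 - 380949\right) \left(1650 + 45188\right) = \left(-865242\right) 46838 = -40526204796$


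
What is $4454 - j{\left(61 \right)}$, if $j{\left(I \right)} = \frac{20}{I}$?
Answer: $\frac{271674}{61} \approx 4453.7$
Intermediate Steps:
$4454 - j{\left(61 \right)} = 4454 - \frac{20}{61} = \frac{271674}{61}$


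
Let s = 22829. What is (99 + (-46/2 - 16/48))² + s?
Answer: 256990/9 ≈ 28554.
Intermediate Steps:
(99 + (-46/2 - 16/48))² + s = (99 + (-46/2 - 16/48))² + 22829 = (99 + (-46*½ - 16*1/48))² + 22829 = (99 + (-23 - ⅓))² + 22829 = (99 - 70/3)² + 22829 = (227/3)² + 22829 = 51529/9 + 22829 = 256990/9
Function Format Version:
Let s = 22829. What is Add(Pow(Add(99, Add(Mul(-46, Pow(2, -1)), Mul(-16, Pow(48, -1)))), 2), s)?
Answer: Rational(256990, 9) ≈ 28554.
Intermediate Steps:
Add(Pow(Add(99, Add(Mul(-46, Pow(2, -1)), Mul(-16, Pow(48, -1)))), 2), s) = Add(Pow(Add(99, Add(Mul(-46, Pow(2, -1)), Mul(-16, Pow(48, -1)))), 2), 22829) = Add(Pow(Add(99, Add(Mul(-46, Rational(1, 2)), Mul(-16, Rational(1, 48)))), 2), 22829) = Add(Pow(Add(99, Add(-23, Rational(-1, 3))), 2), 22829) = Add(Pow(Add(99, Rational(-70, 3)), 2), 22829) = Add(Pow(Rational(227, 3), 2), 22829) = Add(Rational(51529, 9), 22829) = Rational(256990, 9)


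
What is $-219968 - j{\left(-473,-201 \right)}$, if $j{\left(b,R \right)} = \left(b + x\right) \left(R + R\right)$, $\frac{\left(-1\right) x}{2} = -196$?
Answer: $-252530$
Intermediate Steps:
$x = 392$ ($x = \left(-2\right) \left(-196\right) = 392$)
$j{\left(b,R \right)} = 2 R \left(392 + b\right)$ ($j{\left(b,R \right)} = \left(b + 392\right) \left(R + R\right) = \left(392 + b\right) 2 R = 2 R \left(392 + b\right)$)
$-219968 - j{\left(-473,-201 \right)} = -219968 - 2 \left(-201\right) \left(392 - 473\right) = -219968 - 2 \left(-201\right) \left(-81\right) = -219968 - 32562 = -252530$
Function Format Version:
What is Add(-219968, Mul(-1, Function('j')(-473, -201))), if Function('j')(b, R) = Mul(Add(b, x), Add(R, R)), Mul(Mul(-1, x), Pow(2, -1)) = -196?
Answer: -252530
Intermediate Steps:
x = 392 (x = Mul(-2, -196) = 392)
Function('j')(b, R) = Mul(2, R, Add(392, b)) (Function('j')(b, R) = Mul(Add(b, 392), Add(R, R)) = Mul(Add(392, b), Mul(2, R)) = Mul(2, R, Add(392, b)))
Add(-219968, Mul(-1, Function('j')(-473, -201))) = Add(-219968, Mul(-1, Mul(2, -201, Add(392, -473)))) = Add(-219968, Mul(-1, Mul(2, -201, -81))) = Add(-219968, Mul(-1, 32562)) = Add(-219968, -32562) = -252530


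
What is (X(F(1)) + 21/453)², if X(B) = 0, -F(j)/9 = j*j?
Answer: 49/22801 ≈ 0.0021490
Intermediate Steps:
F(j) = -9*j² (F(j) = -9*j*j = -9*j²)
(X(F(1)) + 21/453)² = (0 + 21/453)² = (0 + 21*(1/453))² = (0 + 7/151)² = (7/151)² = 49/22801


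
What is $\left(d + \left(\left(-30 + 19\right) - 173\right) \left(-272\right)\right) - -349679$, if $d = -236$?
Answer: $399491$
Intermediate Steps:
$\left(d + \left(\left(-30 + 19\right) - 173\right) \left(-272\right)\right) - -349679 = \left(-236 + \left(\left(-30 + 19\right) - 173\right) \left(-272\right)\right) - -349679 = \left(-236 + \left(-11 - 173\right) \left(-272\right)\right) + 349679 = \left(-236 - -50048\right) + 349679 = \left(-236 + 50048\right) + 349679 = 49812 + 349679 = 399491$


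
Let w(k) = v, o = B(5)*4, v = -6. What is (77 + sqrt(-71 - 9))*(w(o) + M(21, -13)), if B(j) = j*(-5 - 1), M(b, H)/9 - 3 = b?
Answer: 16170 + 840*I*sqrt(5) ≈ 16170.0 + 1878.3*I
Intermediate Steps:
M(b, H) = 27 + 9*b
B(j) = -6*j (B(j) = j*(-6) = -6*j)
o = -120 (o = -6*5*4 = -30*4 = -120)
w(k) = -6
(77 + sqrt(-71 - 9))*(w(o) + M(21, -13)) = (77 + sqrt(-71 - 9))*(-6 + (27 + 9*21)) = (77 + sqrt(-80))*(-6 + (27 + 189)) = (77 + 4*I*sqrt(5))*(-6 + 216) = (77 + 4*I*sqrt(5))*210 = 16170 + 840*I*sqrt(5)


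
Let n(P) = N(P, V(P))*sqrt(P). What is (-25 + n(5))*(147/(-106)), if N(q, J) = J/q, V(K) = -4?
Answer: 3675/106 + 294*sqrt(5)/265 ≈ 37.151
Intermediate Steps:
n(P) = -4/sqrt(P) (n(P) = (-4/P)*sqrt(P) = -4/sqrt(P))
(-25 + n(5))*(147/(-106)) = (-25 - 4*sqrt(5)/5)*(147/(-106)) = (-25 - 4*sqrt(5)/5)*(147*(-1/106)) = (-25 - 4*sqrt(5)/5)*(-147/106) = 3675/106 + 294*sqrt(5)/265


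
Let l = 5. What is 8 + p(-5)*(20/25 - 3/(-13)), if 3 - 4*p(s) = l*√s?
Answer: 2281/260 - 67*I*√5/52 ≈ 8.7731 - 2.8811*I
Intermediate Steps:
p(s) = ¾ - 5*√s/4
8 + p(-5)*(20/25 - 3/(-13)) = 8 + (¾ - 5*I*√5/4)*(20/25 - 3/(-13)) = 8 + (¾ - 5*I*√5/4)*(20*(1/25) - 3*(-1/13)) = 8 + (¾ - 5*I*√5/4)*(⅘ + 3/13) = 8 + (¾ - 5*I*√5/4)*(67/65) = 8 + (201/260 - 67*I*√5/52) = 2281/260 - 67*I*√5/52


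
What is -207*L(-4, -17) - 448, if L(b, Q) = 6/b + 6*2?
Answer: -5243/2 ≈ -2621.5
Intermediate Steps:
L(b, Q) = 12 + 6/b (L(b, Q) = 6/b + 12 = 12 + 6/b)
-207*L(-4, -17) - 448 = -207*(12 + 6/(-4)) - 448 = -207*(12 + 6*(-1/4)) - 448 = -207*(12 - 3/2) - 448 = -207*21/2 - 448 = -4347/2 - 448 = -5243/2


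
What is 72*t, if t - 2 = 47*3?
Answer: 10296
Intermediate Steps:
t = 143 (t = 2 + 47*3 = 2 + 141 = 143)
72*t = 72*143 = 10296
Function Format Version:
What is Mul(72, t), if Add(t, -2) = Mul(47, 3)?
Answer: 10296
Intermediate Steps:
t = 143 (t = Add(2, Mul(47, 3)) = Add(2, 141) = 143)
Mul(72, t) = Mul(72, 143) = 10296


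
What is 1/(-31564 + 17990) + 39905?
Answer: 541670469/13574 ≈ 39905.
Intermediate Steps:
1/(-31564 + 17990) + 39905 = 1/(-13574) + 39905 = -1/13574 + 39905 = 541670469/13574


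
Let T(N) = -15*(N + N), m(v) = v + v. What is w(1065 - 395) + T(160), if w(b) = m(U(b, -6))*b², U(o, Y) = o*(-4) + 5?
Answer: -2401619800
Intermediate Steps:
U(o, Y) = 5 - 4*o (U(o, Y) = -4*o + 5 = 5 - 4*o)
m(v) = 2*v
w(b) = b²*(10 - 8*b) (w(b) = (2*(5 - 4*b))*b² = (10 - 8*b)*b² = b²*(10 - 8*b))
T(N) = -30*N
w(1065 - 395) + T(160) = (1065 - 395)²*(10 - 8*(1065 - 395)) - 30*160 = 670²*(10 - 8*670) - 4800 = 448900*(10 - 5360) - 4800 = 448900*(-5350) - 4800 = -2401615000 - 4800 = -2401619800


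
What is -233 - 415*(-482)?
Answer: 199797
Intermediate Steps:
-233 - 415*(-482) = -233 + 200030 = 199797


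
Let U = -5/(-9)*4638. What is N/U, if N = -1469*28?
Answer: -61698/3865 ≈ -15.963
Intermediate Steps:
U = 7730/3 (U = -5*(-1/9)*4638 = (5/9)*4638 = 7730/3 ≈ 2576.7)
N = -41132
N/U = -41132/7730/3 = -41132*3/7730 = -61698/3865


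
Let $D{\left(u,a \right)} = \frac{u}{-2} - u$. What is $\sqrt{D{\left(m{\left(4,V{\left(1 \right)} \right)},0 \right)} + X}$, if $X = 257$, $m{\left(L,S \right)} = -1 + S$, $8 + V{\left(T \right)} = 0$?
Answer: $\frac{\sqrt{1082}}{2} \approx 16.447$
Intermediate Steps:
$V{\left(T \right)} = -8$ ($V{\left(T \right)} = -8 + 0 = -8$)
$D{\left(u,a \right)} = - \frac{3 u}{2}$ ($D{\left(u,a \right)} = u \left(- \frac{1}{2}\right) - u = - \frac{u}{2} - u = - \frac{3 u}{2}$)
$\sqrt{D{\left(m{\left(4,V{\left(1 \right)} \right)},0 \right)} + X} = \sqrt{- \frac{3 \left(-1 - 8\right)}{2} + 257} = \sqrt{\left(- \frac{3}{2}\right) \left(-9\right) + 257} = \sqrt{\frac{27}{2} + 257} = \sqrt{\frac{541}{2}} = \frac{\sqrt{1082}}{2}$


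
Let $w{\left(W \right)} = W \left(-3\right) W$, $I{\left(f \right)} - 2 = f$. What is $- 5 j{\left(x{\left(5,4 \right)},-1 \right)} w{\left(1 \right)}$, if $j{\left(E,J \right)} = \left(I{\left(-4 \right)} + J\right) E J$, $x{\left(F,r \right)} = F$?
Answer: $225$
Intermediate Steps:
$I{\left(f \right)} = 2 + f$
$w{\left(W \right)} = - 3 W^{2}$ ($w{\left(W \right)} = - 3 W W = - 3 W^{2}$)
$j{\left(E,J \right)} = E J \left(-2 + J\right)$ ($j{\left(E,J \right)} = \left(\left(2 - 4\right) + J\right) E J = \left(-2 + J\right) E J = E J \left(-2 + J\right)$)
$- 5 j{\left(x{\left(5,4 \right)},-1 \right)} w{\left(1 \right)} = - 5 \cdot 5 \left(-1\right) \left(-2 - 1\right) \left(- 3 \cdot 1^{2}\right) = - 5 \cdot 5 \left(-1\right) \left(-3\right) \left(\left(-3\right) 1\right) = \left(-5\right) 15 \left(-3\right) = \left(-75\right) \left(-3\right) = 225$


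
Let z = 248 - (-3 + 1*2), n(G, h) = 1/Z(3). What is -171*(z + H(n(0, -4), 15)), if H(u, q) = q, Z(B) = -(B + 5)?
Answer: -45144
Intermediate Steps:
Z(B) = -5 - B (Z(B) = -(5 + B) = -5 - B)
n(G, h) = -⅛ (n(G, h) = 1/(-5 - 1*3) = 1/(-5 - 3) = 1/(-8) = -⅛)
z = 249 (z = 248 - (-3 + 2) = 248 - 1*(-1) = 248 + 1 = 249)
-171*(z + H(n(0, -4), 15)) = -171*(249 + 15) = -171*264 = -45144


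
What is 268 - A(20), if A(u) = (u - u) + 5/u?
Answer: 1071/4 ≈ 267.75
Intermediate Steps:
A(u) = 5/u (A(u) = 0 + 5/u = 5/u)
268 - A(20) = 268 - 5/20 = 268 - 1*1/4 = 268 - 1/4 = 1071/4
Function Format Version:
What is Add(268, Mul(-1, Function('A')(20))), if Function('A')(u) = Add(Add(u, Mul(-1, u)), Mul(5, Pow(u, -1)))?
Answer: Rational(1071, 4) ≈ 267.75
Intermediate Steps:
Function('A')(u) = Mul(5, Pow(u, -1)) (Function('A')(u) = Add(0, Mul(5, Pow(u, -1))) = Mul(5, Pow(u, -1)))
Add(268, Mul(-1, Function('A')(20))) = Add(268, Mul(-1, Mul(5, Pow(20, -1)))) = Add(268, Mul(-1, Mul(5, Rational(1, 20)))) = Add(268, Mul(-1, Rational(1, 4))) = Add(268, Rational(-1, 4)) = Rational(1071, 4)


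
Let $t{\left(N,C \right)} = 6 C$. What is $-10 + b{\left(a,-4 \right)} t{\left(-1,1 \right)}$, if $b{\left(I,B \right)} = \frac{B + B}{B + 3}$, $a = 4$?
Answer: $38$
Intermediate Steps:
$b{\left(I,B \right)} = \frac{2 B}{3 + B}$
$-10 + b{\left(a,-4 \right)} t{\left(-1,1 \right)} = -10 + 2 \left(-4\right) \frac{1}{3 - 4} \cdot 6 \cdot 1 = -10 + 2 \left(-4\right) \frac{1}{-1} \cdot 6 = -10 + 2 \left(-4\right) \left(-1\right) 6 = -10 + 8 \cdot 6 = -10 + 48 = 38$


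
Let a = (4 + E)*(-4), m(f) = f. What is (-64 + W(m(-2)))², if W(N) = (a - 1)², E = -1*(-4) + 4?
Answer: 5461569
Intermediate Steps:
E = 8 (E = 4 + 4 = 8)
a = -48 (a = (4 + 8)*(-4) = 12*(-4) = -48)
W(N) = 2401 (W(N) = (-48 - 1)² = (-49)² = 2401)
(-64 + W(m(-2)))² = (-64 + 2401)² = 2337² = 5461569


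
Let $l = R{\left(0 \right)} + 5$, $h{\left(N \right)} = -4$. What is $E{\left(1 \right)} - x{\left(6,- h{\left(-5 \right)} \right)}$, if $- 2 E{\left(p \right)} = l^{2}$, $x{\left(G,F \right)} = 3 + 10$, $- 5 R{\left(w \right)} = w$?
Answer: $- \frac{51}{2} \approx -25.5$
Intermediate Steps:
$R{\left(w \right)} = - \frac{w}{5}$
$l = 5$ ($l = \left(- \frac{1}{5}\right) 0 + 5 = 0 + 5 = 5$)
$x{\left(G,F \right)} = 13$
$E{\left(p \right)} = - \frac{25}{2}$ ($E{\left(p \right)} = - \frac{5^{2}}{2} = \left(- \frac{1}{2}\right) 25 = - \frac{25}{2}$)
$E{\left(1 \right)} - x{\left(6,- h{\left(-5 \right)} \right)} = - \frac{25}{2} - 13 = - \frac{51}{2}$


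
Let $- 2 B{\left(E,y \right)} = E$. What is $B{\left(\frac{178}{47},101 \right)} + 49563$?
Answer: $\frac{2329372}{47} \approx 49561.0$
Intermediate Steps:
$B{\left(E,y \right)} = - \frac{E}{2}$
$B{\left(\frac{178}{47},101 \right)} + 49563 = - \frac{178 \cdot \frac{1}{47}}{2} + 49563 = \left(- \frac{1}{2}\right) \frac{178}{47} + 49563 = - \frac{89}{47} + 49563 = \frac{2329372}{47}$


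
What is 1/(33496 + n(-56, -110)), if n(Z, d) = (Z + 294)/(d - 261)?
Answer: 53/1775254 ≈ 2.9855e-5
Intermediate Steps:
n(Z, d) = (294 + Z)/(-261 + d)
1/(33496 + n(-56, -110)) = 1/(33496 + (294 - 56)/(-261 - 110)) = 1/(33496 + 238/(-371)) = 1/(33496 - 1/371*238) = 1/(33496 - 34/53) = 1/(1775254/53) = 53/1775254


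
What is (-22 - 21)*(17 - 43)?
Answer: 1118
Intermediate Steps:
(-22 - 21)*(17 - 43) = -43*(-26) = 1118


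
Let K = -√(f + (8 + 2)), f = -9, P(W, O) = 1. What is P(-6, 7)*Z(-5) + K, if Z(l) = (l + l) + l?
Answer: -16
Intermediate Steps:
Z(l) = 3*l (Z(l) = 2*l + l = 3*l)
K = -1 (K = -√(-9 + (8 + 2)) = -√(-9 + 10) = -√1 = -1*1 = -1)
P(-6, 7)*Z(-5) + K = 1*(3*(-5)) - 1 = 1*(-15) - 1 = -15 - 1 = -16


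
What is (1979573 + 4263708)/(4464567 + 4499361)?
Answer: 271447/389736 ≈ 0.69649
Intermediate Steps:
(1979573 + 4263708)/(4464567 + 4499361) = 6243281/8963928 = 6243281*(1/8963928) = 271447/389736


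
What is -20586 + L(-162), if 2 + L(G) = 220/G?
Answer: -1667738/81 ≈ -20589.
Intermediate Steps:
L(G) = -2 + 220/G
-20586 + L(-162) = -20586 + (-2 + 220/(-162)) = -20586 + (-2 + 220*(-1/162)) = -20586 + (-2 - 110/81) = -20586 - 272/81 = -1667738/81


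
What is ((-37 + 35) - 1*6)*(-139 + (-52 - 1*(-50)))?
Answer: 1128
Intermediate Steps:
((-37 + 35) - 1*6)*(-139 + (-52 - 1*(-50))) = (-2 - 6)*(-139 + (-52 + 50)) = -8*(-139 - 2) = -8*(-141) = 1128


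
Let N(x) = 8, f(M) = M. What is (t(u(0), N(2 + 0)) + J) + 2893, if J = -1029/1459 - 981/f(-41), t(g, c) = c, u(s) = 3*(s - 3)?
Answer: 174924009/59819 ≈ 2924.2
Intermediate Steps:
u(s) = -9 + 3*s (u(s) = 3*(-3 + s) = -9 + 3*s)
J = 1389090/59819 (J = -1029/1459 - 981/(-41) = -1029*1/1459 - 981*(-1/41) = -1029/1459 + 981/41 = 1389090/59819 ≈ 23.222)
(t(u(0), N(2 + 0)) + J) + 2893 = (8 + 1389090/59819) + 2893 = 1867642/59819 + 2893 = 174924009/59819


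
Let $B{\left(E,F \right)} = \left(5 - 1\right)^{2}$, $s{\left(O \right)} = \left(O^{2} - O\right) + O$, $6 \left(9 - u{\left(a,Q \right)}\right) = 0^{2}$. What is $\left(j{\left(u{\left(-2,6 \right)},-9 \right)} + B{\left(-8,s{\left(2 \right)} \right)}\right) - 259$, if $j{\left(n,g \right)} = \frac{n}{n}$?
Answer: $-242$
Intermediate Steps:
$u{\left(a,Q \right)} = 9$ ($u{\left(a,Q \right)} = 9 - \frac{0^{2}}{6} = 9 - 0 = 9 + 0 = 9$)
$j{\left(n,g \right)} = 1$
$s{\left(O \right)} = O^{2}$
$B{\left(E,F \right)} = 16$ ($B{\left(E,F \right)} = 4^{2} = 16$)
$\left(j{\left(u{\left(-2,6 \right)},-9 \right)} + B{\left(-8,s{\left(2 \right)} \right)}\right) - 259 = \left(1 + 16\right) - 259 = 17 - 259 = -242$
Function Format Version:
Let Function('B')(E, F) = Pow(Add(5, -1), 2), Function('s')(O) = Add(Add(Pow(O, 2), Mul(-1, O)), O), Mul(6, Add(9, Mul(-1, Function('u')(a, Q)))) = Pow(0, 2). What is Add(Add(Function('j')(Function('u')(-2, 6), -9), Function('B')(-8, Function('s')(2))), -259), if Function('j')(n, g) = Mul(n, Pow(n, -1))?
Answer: -242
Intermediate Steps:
Function('u')(a, Q) = 9 (Function('u')(a, Q) = Add(9, Mul(Rational(-1, 6), Pow(0, 2))) = Add(9, Mul(Rational(-1, 6), 0)) = Add(9, 0) = 9)
Function('j')(n, g) = 1
Function('s')(O) = Pow(O, 2)
Function('B')(E, F) = 16 (Function('B')(E, F) = Pow(4, 2) = 16)
Add(Add(Function('j')(Function('u')(-2, 6), -9), Function('B')(-8, Function('s')(2))), -259) = Add(Add(1, 16), -259) = Add(17, -259) = -242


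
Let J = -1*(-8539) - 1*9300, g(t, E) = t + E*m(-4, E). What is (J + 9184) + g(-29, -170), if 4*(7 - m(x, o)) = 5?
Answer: 14833/2 ≈ 7416.5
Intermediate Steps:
m(x, o) = 23/4 (m(x, o) = 7 - ¼*5 = 7 - 5/4 = 23/4)
g(t, E) = t + 23*E/4 (g(t, E) = t + E*(23/4) = t + 23*E/4)
J = -761 (J = 8539 - 9300 = -761)
(J + 9184) + g(-29, -170) = (-761 + 9184) + (-29 + (23/4)*(-170)) = 8423 + (-29 - 1955/2) = 8423 - 2013/2 = 14833/2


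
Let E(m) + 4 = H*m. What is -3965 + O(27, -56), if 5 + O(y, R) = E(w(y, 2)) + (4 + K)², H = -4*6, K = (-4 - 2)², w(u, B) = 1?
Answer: -2398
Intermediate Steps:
K = 36 (K = (-6)² = 36)
H = -24
E(m) = -4 - 24*m
O(y, R) = 1567 (O(y, R) = -5 + ((-4 - 24*1) + (4 + 36)²) = -5 + ((-4 - 24) + 40²) = -5 + (-28 + 1600) = -5 + 1572 = 1567)
-3965 + O(27, -56) = -3965 + 1567 = -2398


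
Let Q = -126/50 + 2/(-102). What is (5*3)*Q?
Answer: -3238/85 ≈ -38.094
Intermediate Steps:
Q = -3238/1275 (Q = -126*1/50 + 2*(-1/102) = -63/25 - 1/51 = -3238/1275 ≈ -2.5396)
(5*3)*Q = (5*3)*(-3238/1275) = 15*(-3238/1275) = -3238/85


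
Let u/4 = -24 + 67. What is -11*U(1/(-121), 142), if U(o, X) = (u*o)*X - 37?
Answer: 28901/11 ≈ 2627.4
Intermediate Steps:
u = 172 (u = 4*(-24 + 67) = 4*43 = 172)
U(o, X) = -37 + 172*X*o (U(o, X) = (172*o)*X - 37 = 172*X*o - 37 = -37 + 172*X*o)
-11*U(1/(-121), 142) = -11*(-37 + 172*142/(-121)) = -11*(-37 + 172*142*(-1/121)) = -11*(-37 - 24424/121) = -11*(-28901/121) = 28901/11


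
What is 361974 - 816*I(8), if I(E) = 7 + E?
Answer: 349734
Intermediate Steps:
361974 - 816*I(8) = 361974 - 816*(7 + 8) = 361974 - 816*15 = 361974 - 1*12240 = 361974 - 12240 = 349734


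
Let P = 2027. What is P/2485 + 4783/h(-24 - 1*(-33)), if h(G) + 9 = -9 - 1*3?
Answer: -1691884/7455 ≈ -226.95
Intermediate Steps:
h(G) = -21 (h(G) = -9 + (-9 - 1*3) = -9 + (-9 - 3) = -9 - 12 = -21)
P/2485 + 4783/h(-24 - 1*(-33)) = 2027/2485 + 4783/(-21) = 2027*(1/2485) + 4783*(-1/21) = 2027/2485 - 4783/21 = -1691884/7455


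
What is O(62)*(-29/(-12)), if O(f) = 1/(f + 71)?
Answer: 29/1596 ≈ 0.018170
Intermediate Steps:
O(f) = 1/(71 + f)
O(62)*(-29/(-12)) = (-29/(-12))/(71 + 62) = (-29*(-1/12))/133 = (1/133)*(29/12) = 29/1596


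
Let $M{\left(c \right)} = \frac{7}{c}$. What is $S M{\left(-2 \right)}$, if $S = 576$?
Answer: $-2016$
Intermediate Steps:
$S M{\left(-2 \right)} = 576 \frac{7}{-2} = 576 \cdot 7 \left(- \frac{1}{2}\right) = 576 \left(- \frac{7}{2}\right) = -2016$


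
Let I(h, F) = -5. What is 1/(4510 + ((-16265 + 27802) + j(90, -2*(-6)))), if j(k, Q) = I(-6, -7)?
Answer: 1/16042 ≈ 6.2336e-5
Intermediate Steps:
j(k, Q) = -5
1/(4510 + ((-16265 + 27802) + j(90, -2*(-6)))) = 1/(4510 + ((-16265 + 27802) - 5)) = 1/(4510 + (11537 - 5)) = 1/(4510 + 11532) = 1/16042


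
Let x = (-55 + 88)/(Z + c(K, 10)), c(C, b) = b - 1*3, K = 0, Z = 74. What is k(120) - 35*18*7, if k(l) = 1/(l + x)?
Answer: -14336883/3251 ≈ -4410.0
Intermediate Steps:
c(C, b) = -3 + b (c(C, b) = b - 3 = -3 + b)
x = 11/27 (x = (-55 + 88)/(74 + (-3 + 10)) = 33/(74 + 7) = 33/81 = 33*(1/81) = 11/27 ≈ 0.40741)
k(l) = 1/(11/27 + l) (k(l) = 1/(l + 11/27) = 1/(11/27 + l))
k(120) - 35*18*7 = 27/(11 + 27*120) - 35*18*7 = 27/(11 + 3240) - 630*7 = 27/3251 - 1*4410 = 27*(1/3251) - 4410 = 27/3251 - 4410 = -14336883/3251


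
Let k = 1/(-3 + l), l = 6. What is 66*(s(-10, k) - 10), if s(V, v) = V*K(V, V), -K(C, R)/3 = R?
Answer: -20460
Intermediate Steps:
K(C, R) = -3*R
k = 1/3 (k = 1/(-3 + 6) = 1/3 ≈ 0.33333)
s(V, v) = -3*V**2 (s(V, v) = V*(-3*V) = -3*V**2)
66*(s(-10, k) - 10) = 66*(-3*(-10)**2 - 10) = 66*(-3*100 - 10) = 66*(-300 - 10) = 66*(-310) = -20460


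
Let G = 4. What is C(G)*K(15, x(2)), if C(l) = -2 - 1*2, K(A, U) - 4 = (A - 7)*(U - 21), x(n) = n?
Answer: 592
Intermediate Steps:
K(A, U) = 4 + (-21 + U)*(-7 + A) (K(A, U) = 4 + (A - 7)*(U - 21) = 4 + (-7 + A)*(-21 + U) = 4 + (-21 + U)*(-7 + A))
C(l) = -4 (C(l) = -2 - 2 = -4)
C(G)*K(15, x(2)) = -4*(151 - 21*15 - 7*2 + 15*2) = -4*(151 - 315 - 14 + 30) = -4*(-148) = 592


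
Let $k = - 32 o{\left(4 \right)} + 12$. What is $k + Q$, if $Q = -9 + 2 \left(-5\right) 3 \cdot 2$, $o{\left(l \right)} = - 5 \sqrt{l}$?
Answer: $263$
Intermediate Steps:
$o{\left(l \right)} = - 5 \sqrt{l}$
$k = 332$ ($k = - 32 \left(- 5 \sqrt{4}\right) + 12 = - 32 \left(\left(-5\right) 2\right) + 12 = \left(-32\right) \left(-10\right) + 12 = 320 + 12 = 332$)
$Q = -69$ ($Q = -9 + \left(-10\right) 3 \cdot 2 = -9 - 60 = -69$)
$k + Q = 332 - 69 = 263$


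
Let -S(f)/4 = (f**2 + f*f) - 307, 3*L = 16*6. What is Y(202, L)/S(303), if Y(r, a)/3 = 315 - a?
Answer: -849/733244 ≈ -0.0011579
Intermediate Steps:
L = 32 (L = (16*6)/3 = (1/3)*96 = 32)
S(f) = 1228 - 8*f**2 (S(f) = -4*((f**2 + f*f) - 307) = -4*((f**2 + f**2) - 307) = -4*(2*f**2 - 307) = -4*(-307 + 2*f**2) = 1228 - 8*f**2)
Y(r, a) = 945 - 3*a (Y(r, a) = 3*(315 - a) = 945 - 3*a)
Y(202, L)/S(303) = (945 - 3*32)/(1228 - 8*303**2) = (945 - 96)/(1228 - 8*91809) = 849/(1228 - 734472) = 849/(-733244) = 849*(-1/733244) = -849/733244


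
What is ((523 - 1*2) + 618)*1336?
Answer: 1521704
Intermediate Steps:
((523 - 1*2) + 618)*1336 = ((523 - 2) + 618)*1336 = (521 + 618)*1336 = 1139*1336 = 1521704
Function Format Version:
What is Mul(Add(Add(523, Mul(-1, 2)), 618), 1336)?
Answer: 1521704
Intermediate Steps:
Mul(Add(Add(523, Mul(-1, 2)), 618), 1336) = Mul(Add(Add(523, -2), 618), 1336) = Mul(Add(521, 618), 1336) = Mul(1139, 1336) = 1521704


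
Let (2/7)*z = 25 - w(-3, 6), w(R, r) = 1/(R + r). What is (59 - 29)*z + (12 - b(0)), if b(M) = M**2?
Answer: 2602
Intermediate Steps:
z = 259/3 (z = 7*(25 - 1/(-3 + 6))/2 = 7*(25 - 1/3)/2 = (7/2)*(74/3) = 259/3 ≈ 86.333)
(59 - 29)*z + (12 - b(0)) = (59 - 29)*(259/3) + (12 - 1*0**2) = 30*(259/3) + (12 - 1*0) = 2590 + (12 + 0) = 2590 + 12 = 2602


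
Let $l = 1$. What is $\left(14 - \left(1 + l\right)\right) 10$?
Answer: $120$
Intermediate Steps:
$\left(14 - \left(1 + l\right)\right) 10 = \left(14 + \left(\left(1 - 1\right) - 2\right)\right) 10 = \left(14 + \left(0 - 2\right)\right) 10 = \left(14 - 2\right) 10 = 12 \cdot 10 = 120$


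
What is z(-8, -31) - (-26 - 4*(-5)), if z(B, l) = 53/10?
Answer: 113/10 ≈ 11.300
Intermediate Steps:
z(B, l) = 53/10 (z(B, l) = 53*(⅒) = 53/10)
z(-8, -31) - (-26 - 4*(-5)) = 53/10 - (-26 - 4*(-5)) = 53/10 - (-26 + 20) = 53/10 - 1*(-6) = 53/10 + 6 = 113/10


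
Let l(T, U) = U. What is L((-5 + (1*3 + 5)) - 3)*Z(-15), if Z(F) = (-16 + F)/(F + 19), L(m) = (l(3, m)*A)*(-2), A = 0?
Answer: 0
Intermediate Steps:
L(m) = 0 (L(m) = (m*0)*(-2) = 0*(-2) = 0)
Z(F) = (-16 + F)/(19 + F)
L((-5 + (1*3 + 5)) - 3)*Z(-15) = 0*((-16 - 15)/(19 - 15)) = 0*(-31/4) = 0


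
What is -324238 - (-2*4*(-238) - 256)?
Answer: -325886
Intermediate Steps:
-324238 - (-2*4*(-238) - 256) = -324238 - (-8*(-238) - 256) = -324238 - (1904 - 256) = -324238 - 1*1648 = -324238 - 1648 = -325886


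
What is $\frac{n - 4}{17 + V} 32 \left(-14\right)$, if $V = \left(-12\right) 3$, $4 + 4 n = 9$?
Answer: $- \frac{1232}{19} \approx -64.842$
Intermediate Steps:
$n = \frac{5}{4}$ ($n = -1 + \frac{1}{4} \cdot 9 = -1 + \frac{9}{4} = \frac{5}{4} \approx 1.25$)
$V = -36$
$\frac{n - 4}{17 + V} 32 \left(-14\right) = \frac{\frac{5}{4} - 4}{17 - 36} \cdot 32 \left(-14\right) = - \frac{11}{4 \left(-19\right)} 32 \left(-14\right) = \left(- \frac{11}{4}\right) \left(- \frac{1}{19}\right) 32 \left(-14\right) = \frac{11}{76} \cdot 32 \left(-14\right) = \frac{88}{19} \left(-14\right) = - \frac{1232}{19}$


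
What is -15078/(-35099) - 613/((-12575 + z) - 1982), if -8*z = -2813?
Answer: 1885634650/3988755657 ≈ 0.47274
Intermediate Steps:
z = 2813/8 (z = -⅛*(-2813) = 2813/8 ≈ 351.63)
-15078/(-35099) - 613/((-12575 + z) - 1982) = -15078/(-35099) - 613/((-12575 + 2813/8) - 1982) = -15078*(-1/35099) - 613/(-97787/8 - 1982) = 15078/35099 - 613/(-113643/8) = 15078/35099 - 613*(-8/113643) = 15078/35099 + 4904/113643 = 1885634650/3988755657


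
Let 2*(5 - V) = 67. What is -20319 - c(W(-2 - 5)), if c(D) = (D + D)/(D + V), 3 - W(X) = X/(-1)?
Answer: -1320751/65 ≈ -20319.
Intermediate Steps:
V = -57/2 (V = 5 - ½*67 = 5 - 67/2 = -57/2 ≈ -28.500)
W(X) = 3 + X (W(X) = 3 - X/(-1) = 3 - X*(-1) = 3 - (-1)*X = 3 + X)
c(D) = 2*D/(-57/2 + D) (c(D) = (D + D)/(D - 57/2) = (2*D)/(-57/2 + D) = 2*D/(-57/2 + D))
-20319 - c(W(-2 - 5)) = -20319 - 4*(3 + (-2 - 5))/(-57 + 2*(3 + (-2 - 5))) = -20319 - 4*(3 - 7)/(-57 + 2*(3 - 7)) = -20319 - 4*(-4)/(-57 + 2*(-4)) = -20319 - 4*(-4)/(-57 - 8) = -20319 - 4*(-4)/(-65) = -20319 - 4*(-4)*(-1)/65 = -20319 - 1*16/65 = -20319 - 16/65 = -1320751/65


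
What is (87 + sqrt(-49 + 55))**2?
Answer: (87 + sqrt(6))**2 ≈ 8001.2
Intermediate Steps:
(87 + sqrt(-49 + 55))**2 = (87 + sqrt(6))**2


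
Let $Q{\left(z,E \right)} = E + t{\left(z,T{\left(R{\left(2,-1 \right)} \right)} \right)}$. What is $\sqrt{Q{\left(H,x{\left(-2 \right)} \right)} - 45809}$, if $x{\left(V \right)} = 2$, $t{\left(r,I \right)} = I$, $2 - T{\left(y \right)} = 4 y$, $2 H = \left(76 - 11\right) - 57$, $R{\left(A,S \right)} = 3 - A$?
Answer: $i \sqrt{45809} \approx 214.03 i$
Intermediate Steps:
$H = 4$ ($H = \frac{\left(76 - 11\right) - 57}{2} = \frac{65 - 57}{2} = \frac{1}{2} \cdot 8 = 4$)
$T{\left(y \right)} = 2 - 4 y$
$Q{\left(z,E \right)} = -2 + E$ ($Q{\left(z,E \right)} = E + \left(2 - 4 \left(3 - 2\right)\right) = E + \left(2 - 4\right) = E - 2 = -2 + E$)
$\sqrt{Q{\left(H,x{\left(-2 \right)} \right)} - 45809} = \sqrt{\left(-2 + 2\right) - 45809} = \sqrt{0 - 45809} = \sqrt{-45809} = i \sqrt{45809}$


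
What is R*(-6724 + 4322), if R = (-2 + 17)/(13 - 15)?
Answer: 18015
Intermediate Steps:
R = -15/2 (R = 15/(-2) = 15*(-1/2) = -15/2 ≈ -7.5000)
R*(-6724 + 4322) = -15*(-6724 + 4322)/2 = -15/2*(-2402) = 18015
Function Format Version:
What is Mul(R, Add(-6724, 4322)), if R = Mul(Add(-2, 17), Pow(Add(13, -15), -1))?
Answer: 18015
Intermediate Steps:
R = Rational(-15, 2) (R = Mul(15, Pow(-2, -1)) = Mul(15, Rational(-1, 2)) = Rational(-15, 2) ≈ -7.5000)
Mul(R, Add(-6724, 4322)) = Mul(Rational(-15, 2), Add(-6724, 4322)) = Mul(Rational(-15, 2), -2402) = 18015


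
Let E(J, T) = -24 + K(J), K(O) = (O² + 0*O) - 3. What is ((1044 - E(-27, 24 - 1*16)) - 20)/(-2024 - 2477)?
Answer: -46/643 ≈ -0.071540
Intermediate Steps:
K(O) = -3 + O² (K(O) = (O² + 0) - 3 = O² - 3 = -3 + O²)
E(J, T) = -27 + J² (E(J, T) = -24 + (-3 + J²) = -27 + J²)
((1044 - E(-27, 24 - 1*16)) - 20)/(-2024 - 2477) = ((1044 - (-27 + (-27)²)) - 20)/(-2024 - 2477) = ((1044 - (-27 + 729)) - 20)/(-4501) = ((1044 - 1*702) - 20)*(-1/4501) = ((1044 - 702) - 20)*(-1/4501) = (342 - 20)*(-1/4501) = 322*(-1/4501) = -46/643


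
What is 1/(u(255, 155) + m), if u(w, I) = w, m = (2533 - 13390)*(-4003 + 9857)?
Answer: -1/63556623 ≈ -1.5734e-8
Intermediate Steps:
m = -63556878 (m = -10857*5854 = -63556878)
1/(u(255, 155) + m) = 1/(255 - 63556878) = 1/(-63556623) = -1/63556623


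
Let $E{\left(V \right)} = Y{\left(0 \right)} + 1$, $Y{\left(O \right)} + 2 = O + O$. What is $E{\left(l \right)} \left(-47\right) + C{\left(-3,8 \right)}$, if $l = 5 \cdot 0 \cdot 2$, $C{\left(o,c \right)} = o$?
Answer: $44$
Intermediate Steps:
$l = 0$ ($l = 0 \cdot 2 = 0$)
$Y{\left(O \right)} = -2 + 2 O$ ($Y{\left(O \right)} = -2 + \left(O + O\right) = -2 + 2 O$)
$E{\left(V \right)} = -1$ ($E{\left(V \right)} = \left(-2 + 2 \cdot 0\right) + 1 = \left(-2 + 0\right) + 1 = -2 + 1 = -1$)
$E{\left(l \right)} \left(-47\right) + C{\left(-3,8 \right)} = \left(-1\right) \left(-47\right) - 3 = 47 - 3 = 44$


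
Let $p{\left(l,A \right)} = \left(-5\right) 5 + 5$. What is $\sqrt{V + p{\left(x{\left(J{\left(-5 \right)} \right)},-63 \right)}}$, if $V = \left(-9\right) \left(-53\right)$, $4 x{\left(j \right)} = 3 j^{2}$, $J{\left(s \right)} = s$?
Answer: $\sqrt{457} \approx 21.378$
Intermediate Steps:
$x{\left(j \right)} = \frac{3 j^{2}}{4}$
$p{\left(l,A \right)} = -20$ ($p{\left(l,A \right)} = -25 + 5 = -20$)
$V = 477$
$\sqrt{V + p{\left(x{\left(J{\left(-5 \right)} \right)},-63 \right)}} = \sqrt{477 - 20} = \sqrt{457}$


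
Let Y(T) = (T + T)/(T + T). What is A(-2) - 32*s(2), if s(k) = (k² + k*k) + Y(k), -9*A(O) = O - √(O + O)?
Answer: -2590/9 + 2*I/9 ≈ -287.78 + 0.22222*I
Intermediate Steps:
Y(T) = 1 (Y(T) = (2*T)/((2*T)) = (2*T)*(1/(2*T)) = 1)
A(O) = -O/9 + √2*√O/9 (A(O) = -(O - √(O + O))/9 = -(O - √(2*O))/9 = -(O - √2*√O)/9 = -O/9 + √2*√O/9)
s(k) = 1 + 2*k² (s(k) = (k² + k*k) + 1 = (k² + k²) + 1 = 2*k² + 1 = 1 + 2*k²)
A(-2) - 32*s(2) = (-⅑*(-2) + √2*√(-2)/9) - 32*(1 + 2*2²) = (2/9 + √2*(I*√2)/9) - 32*(1 + 2*4) = (2/9 + 2*I/9) - 32*(1 + 8) = (2/9 + 2*I/9) - 32*9 = (2/9 + 2*I/9) - 288 = -2590/9 + 2*I/9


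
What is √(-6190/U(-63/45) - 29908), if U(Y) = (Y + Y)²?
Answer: I*√6016718/14 ≈ 175.21*I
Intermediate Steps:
U(Y) = 4*Y² (U(Y) = (2*Y)² = 4*Y²)
√(-6190/U(-63/45) - 29908) = √(-6190/(4*(-63/45)²) - 29908) = √(-6190/(4*(-63*1/45)²) - 29908) = √(-6190/(4*(-7/5)²) - 29908) = √(-6190/(4*(49/25)) - 29908) = √(-6190/196/25 - 29908) = √(-6190*25/196 - 29908) = √(-77375/98 - 29908) = √(-3008359/98) = I*√6016718/14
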